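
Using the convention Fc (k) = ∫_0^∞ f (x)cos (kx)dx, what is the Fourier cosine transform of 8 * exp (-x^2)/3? 4 * sqrt (pi) * exp (-k^2/4)/3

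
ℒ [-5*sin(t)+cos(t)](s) s/(s^2+1)-5/(s^2+1)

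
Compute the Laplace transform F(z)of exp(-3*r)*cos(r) (z + 3)/((z + 3)^2 + 1)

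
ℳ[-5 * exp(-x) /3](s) -5 * gamma(s) /3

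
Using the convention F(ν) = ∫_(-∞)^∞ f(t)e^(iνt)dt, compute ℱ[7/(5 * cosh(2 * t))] 7 * pi/(10 * cosh(pi * ν/4))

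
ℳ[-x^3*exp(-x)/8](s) -gamma(s + 3)/8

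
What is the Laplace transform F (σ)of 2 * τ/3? 2/ (3 * σ^2)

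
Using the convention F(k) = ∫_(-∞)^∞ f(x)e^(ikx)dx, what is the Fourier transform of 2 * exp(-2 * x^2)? sqrt(2) * sqrt(pi) * exp(-k^2/8)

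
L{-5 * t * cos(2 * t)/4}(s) 5 * (4 - s^2)/(4 * (s^2 + 4)^2)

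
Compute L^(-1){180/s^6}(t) 3*t^5/2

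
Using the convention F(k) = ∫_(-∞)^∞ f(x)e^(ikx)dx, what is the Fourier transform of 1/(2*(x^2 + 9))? pi*exp(-3*Abs(k))/6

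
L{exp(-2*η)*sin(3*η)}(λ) 3/((λ + 2)^2 + 9)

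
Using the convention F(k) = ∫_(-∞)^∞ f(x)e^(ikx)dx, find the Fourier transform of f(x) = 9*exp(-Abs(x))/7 18/(7*(k^2 + 1))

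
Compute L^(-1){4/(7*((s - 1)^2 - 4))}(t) 2*exp(t)*sinh(2*t)/7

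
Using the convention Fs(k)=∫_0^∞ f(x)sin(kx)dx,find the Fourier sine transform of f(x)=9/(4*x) 9*pi/8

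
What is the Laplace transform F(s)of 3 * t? 3/s^2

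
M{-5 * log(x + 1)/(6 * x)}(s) 5 * pi * csc(pi * s)/(6 * (s - 1))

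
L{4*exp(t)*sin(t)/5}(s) 4/(5*((s - 1)^2 + 1))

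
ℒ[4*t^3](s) 24/s^4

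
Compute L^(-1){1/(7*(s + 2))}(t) exp(-2*t)/7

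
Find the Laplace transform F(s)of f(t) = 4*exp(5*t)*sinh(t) 4/((s - 5)^2 - 1)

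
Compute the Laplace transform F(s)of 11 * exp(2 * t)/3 11/(3 * (s - 2))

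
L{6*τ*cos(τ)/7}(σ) 6*(σ^2 - 1)/(7*(σ^2 + 1)^2)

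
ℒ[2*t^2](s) 4/s^3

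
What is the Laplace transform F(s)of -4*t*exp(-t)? -4/(s + 1)^2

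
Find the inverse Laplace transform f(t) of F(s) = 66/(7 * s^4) 11 * t^3/7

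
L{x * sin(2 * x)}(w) 4 * w/(w^2 + 4)^2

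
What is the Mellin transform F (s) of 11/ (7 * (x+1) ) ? 11 * pi * csc (pi * s) /7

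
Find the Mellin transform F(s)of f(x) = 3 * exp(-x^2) 3 * gamma(s/2)/2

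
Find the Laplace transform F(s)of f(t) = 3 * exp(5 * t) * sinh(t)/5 3/(5 * ((s - 5)^2 - 1))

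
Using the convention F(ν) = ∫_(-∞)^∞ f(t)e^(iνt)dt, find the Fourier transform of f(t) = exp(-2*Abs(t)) 4/(ν^2 + 4)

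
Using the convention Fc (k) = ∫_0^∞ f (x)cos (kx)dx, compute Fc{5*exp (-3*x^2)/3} 5*sqrt (3)*sqrt (pi)*exp (-k^2/12)/18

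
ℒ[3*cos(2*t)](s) 3*s/(s^2+4)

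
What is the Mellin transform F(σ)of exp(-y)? gamma(σ)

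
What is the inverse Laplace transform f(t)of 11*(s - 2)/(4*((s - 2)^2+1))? 11*exp(2*t)*cos(t)/4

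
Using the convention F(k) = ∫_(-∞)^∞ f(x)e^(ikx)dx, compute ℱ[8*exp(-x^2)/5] 8*sqrt(pi)*exp(-k^2/4)/5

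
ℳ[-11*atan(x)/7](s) 11*pi*sec(pi*s/2)/(14*s)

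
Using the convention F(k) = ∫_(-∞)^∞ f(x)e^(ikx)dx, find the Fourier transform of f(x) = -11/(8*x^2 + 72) -11*pi*exp(-3*Abs(k))/24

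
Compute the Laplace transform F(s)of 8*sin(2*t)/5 16/(5*(s^2 + 4))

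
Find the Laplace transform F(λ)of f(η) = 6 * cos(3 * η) 6 * λ/(λ^2 + 9)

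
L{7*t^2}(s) 14/s^3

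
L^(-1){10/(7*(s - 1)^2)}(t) 10*t*exp(t)/7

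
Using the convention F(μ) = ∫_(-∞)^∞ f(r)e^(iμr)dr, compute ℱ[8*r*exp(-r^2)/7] 4*I*sqrt(pi)*μ*exp(-μ^2/4)/7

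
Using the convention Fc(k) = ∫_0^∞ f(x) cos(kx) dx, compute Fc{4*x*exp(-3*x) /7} 4*(9 - k^2) /(7*(k^2 + 9) ^2) 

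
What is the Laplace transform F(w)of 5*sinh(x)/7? 5/(7*(w^2 - 1))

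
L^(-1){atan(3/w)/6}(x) sin(3*x)/(6*x)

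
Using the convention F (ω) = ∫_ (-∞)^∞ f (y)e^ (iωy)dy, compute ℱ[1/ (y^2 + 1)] pi * exp (-Abs (ω))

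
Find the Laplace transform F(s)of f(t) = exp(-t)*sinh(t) 1/(s*(s + 2))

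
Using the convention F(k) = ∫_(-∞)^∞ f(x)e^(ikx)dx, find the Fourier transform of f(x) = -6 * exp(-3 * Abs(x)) -36/(k^2+9)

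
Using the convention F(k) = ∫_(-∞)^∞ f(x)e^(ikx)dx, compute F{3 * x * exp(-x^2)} 3 * I * sqrt(pi) * k * exp(-k^2/4)/2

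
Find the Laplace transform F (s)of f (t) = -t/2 -1/ (2*s^2)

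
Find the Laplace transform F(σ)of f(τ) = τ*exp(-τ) (σ + 1)^(-2)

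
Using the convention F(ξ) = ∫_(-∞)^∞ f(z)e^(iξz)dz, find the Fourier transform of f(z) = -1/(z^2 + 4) -pi*exp(-2*Abs(ξ))/2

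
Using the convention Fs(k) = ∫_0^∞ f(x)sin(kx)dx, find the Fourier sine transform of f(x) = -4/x -2*pi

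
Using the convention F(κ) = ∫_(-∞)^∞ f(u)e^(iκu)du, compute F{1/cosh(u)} pi/cosh(pi * κ/2)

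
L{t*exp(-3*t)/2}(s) 1/(2*(s + 3)^2)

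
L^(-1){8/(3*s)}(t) 8/3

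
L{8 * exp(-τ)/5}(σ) 8/(5 * (σ + 1))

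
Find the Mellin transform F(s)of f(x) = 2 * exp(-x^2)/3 gamma(s/2)/3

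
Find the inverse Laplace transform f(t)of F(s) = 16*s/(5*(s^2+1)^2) 8*t*sin(t)/5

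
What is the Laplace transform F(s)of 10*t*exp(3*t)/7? 10/(7*(s - 3)^2)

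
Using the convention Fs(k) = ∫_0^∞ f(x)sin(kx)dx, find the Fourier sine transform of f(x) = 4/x 2*pi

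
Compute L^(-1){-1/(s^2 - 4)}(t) -sinh(2*t)/2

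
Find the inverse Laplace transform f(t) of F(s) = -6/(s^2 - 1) -6*sinh(t) 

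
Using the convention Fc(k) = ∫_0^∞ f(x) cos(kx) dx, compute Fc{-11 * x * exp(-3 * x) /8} 11 * (k^2 - 9) /(8 * (k^2+9) ^2) 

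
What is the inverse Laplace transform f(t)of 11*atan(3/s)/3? 11*sin(3*t)/(3*t)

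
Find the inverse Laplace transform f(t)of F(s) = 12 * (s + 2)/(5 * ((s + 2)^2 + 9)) 12 * exp(-2 * t) * cos(3 * t)/5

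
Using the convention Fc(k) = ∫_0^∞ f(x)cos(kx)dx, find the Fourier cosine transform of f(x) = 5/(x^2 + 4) 5 * pi * exp(-2 * k)/4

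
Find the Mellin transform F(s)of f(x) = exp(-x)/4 gamma(s)/4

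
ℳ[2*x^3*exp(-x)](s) 2*gamma(s+3)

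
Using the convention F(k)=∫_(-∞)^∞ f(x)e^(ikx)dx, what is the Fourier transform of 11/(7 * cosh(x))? 11 * pi/(7 * cosh(pi * k/2))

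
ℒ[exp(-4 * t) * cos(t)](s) (s + 4)/((s + 4)^2 + 1)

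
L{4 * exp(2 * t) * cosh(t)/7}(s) 4 * (s - 2)/(7 * ((s - 2)^2 - 1))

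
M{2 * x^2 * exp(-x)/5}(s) 2 * gamma(s + 2)/5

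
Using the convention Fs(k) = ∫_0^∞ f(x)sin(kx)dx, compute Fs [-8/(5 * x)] -4 * pi/5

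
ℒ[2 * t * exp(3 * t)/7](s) 2/(7 * (s - 3)^2)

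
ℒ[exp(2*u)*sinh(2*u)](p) 2/(p*(p - 4))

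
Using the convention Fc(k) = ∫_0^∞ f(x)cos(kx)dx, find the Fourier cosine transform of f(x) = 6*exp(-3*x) 18/(k^2 + 9)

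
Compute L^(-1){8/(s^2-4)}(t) 4*sinh(2*t)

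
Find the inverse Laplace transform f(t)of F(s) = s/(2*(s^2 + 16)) cos(4*t)/2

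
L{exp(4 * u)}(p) 1/(p - 4)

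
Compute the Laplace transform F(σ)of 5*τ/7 5/(7*σ^2)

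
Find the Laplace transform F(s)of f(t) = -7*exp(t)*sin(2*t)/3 -14/(3*(s - 1)^2 + 12)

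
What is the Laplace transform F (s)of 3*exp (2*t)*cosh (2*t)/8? 3*(s - 2)/ (8*s*(s - 4))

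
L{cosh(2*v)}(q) q/(q^2 - 4)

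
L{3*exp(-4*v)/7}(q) 3/(7*(q + 4))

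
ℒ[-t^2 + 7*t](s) 7/s^2 - 2/s^3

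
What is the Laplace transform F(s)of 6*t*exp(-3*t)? 6/(s + 3)^2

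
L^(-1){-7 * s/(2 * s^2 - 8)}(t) -7 * cosh(2 * t)/2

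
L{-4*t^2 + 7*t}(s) 7/s^2 - 8/s^3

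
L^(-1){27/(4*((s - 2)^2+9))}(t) 9*exp(2*t)*sin(3*t)/4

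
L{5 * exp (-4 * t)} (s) 5/ (s + 4)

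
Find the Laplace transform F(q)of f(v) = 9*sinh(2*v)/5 18/(5*(q^2 - 4))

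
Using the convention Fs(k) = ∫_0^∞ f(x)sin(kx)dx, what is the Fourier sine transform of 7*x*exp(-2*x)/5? 28*k/(5*(k^2 + 4)^2)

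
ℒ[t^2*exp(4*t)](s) 2/(s - 4)^3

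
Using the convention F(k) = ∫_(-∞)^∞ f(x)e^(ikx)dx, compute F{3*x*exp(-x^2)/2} 3*I*sqrt(pi)*k*exp(-k^2/4)/4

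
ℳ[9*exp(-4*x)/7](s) 9*gamma(s)/(7*4^s)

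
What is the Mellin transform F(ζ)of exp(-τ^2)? gamma(ζ/2)/2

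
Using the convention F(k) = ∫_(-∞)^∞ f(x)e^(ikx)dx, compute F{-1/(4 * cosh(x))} -pi/(4 * cosh(pi * k/2))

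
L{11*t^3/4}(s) 33/(2*s^4)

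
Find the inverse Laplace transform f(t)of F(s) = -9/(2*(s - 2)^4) -3*t^3*exp(2*t)/4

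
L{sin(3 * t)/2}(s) 3/(2 * (s^2 + 9))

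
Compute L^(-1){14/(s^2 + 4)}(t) 7*sin(2*t)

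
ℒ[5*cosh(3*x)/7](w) 5*w/(7*(w^2 - 9))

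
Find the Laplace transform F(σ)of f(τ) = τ σ^(-2)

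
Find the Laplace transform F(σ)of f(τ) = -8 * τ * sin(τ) -16 * σ/(σ^2+1)^2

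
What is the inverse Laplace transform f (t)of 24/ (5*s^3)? 12*t^2/5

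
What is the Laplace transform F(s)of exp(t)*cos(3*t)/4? (s - 1)/(4*((s - 1)^2 + 9))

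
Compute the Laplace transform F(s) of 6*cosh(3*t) 6*s/(s^2 - 9) 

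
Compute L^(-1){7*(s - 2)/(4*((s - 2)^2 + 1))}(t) 7*exp(2*t)*cos(t)/4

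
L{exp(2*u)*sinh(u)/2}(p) 1/(2*((p - 2)^2 - 1))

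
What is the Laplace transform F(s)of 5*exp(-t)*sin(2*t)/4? 5/(2*((s + 1)^2 + 4))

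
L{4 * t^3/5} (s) 24/ (5 * s^4)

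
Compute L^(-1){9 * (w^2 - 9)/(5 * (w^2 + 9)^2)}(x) 9 * x * cos(3 * x)/5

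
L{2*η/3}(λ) 2/(3*λ^2) 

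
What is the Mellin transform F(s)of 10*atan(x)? -5*pi*sec(pi*s/2)/s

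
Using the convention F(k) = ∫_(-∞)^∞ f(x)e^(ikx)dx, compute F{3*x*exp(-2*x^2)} 3*sqrt(2)*I*sqrt(pi)*k*exp(-k^2/8)/8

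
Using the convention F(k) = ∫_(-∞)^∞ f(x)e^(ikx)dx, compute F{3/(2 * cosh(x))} 3 * pi/(2 * cosh(pi * k/2))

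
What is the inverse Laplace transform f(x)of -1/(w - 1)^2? -x*exp(x)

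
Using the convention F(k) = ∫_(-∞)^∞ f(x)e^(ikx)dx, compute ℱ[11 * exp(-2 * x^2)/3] 11 * sqrt(2) * sqrt(pi) * exp(-k^2/8)/6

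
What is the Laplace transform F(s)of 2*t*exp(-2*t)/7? 2/(7*(s + 2)^2)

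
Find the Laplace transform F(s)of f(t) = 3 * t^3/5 18/(5 * s^4)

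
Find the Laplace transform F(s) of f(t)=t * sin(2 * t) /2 2 * s/(s^2 + 4) ^2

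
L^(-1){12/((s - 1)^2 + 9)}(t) 4*exp(t)*sin(3*t)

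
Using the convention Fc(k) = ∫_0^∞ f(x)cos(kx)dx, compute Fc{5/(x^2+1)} 5 * pi * exp(-k)/2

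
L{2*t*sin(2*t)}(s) 8*s/(s^2 + 4)^2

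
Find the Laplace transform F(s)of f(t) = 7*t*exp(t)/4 7/(4*(s - 1)^2)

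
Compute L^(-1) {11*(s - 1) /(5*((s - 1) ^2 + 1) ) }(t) 11*exp(t)*cos(t) /5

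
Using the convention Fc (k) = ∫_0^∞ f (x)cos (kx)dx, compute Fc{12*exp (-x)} 12/ (k^2+1)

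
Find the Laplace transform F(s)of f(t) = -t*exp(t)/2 -1/(2*(s - 1)^2)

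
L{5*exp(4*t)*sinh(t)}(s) 5/((s - 4)^2-1)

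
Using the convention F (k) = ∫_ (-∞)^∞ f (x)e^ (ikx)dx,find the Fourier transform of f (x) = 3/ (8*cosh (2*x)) 3*pi/ (16*cosh (pi*k/4))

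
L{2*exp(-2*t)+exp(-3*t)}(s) 2/(s+2)+1/(s+3)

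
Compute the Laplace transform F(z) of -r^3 -6/z^4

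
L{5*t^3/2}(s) 15/s^4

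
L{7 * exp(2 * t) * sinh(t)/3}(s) 7/(3 * ((s - 2)^2 - 1))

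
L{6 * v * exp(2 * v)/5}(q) 6/(5 * (q - 2)^2)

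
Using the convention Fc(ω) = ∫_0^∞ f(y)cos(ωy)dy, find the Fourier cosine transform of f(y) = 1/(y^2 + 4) pi*exp(-2*ω)/4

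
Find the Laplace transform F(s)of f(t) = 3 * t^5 360/s^6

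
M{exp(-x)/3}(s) gamma(s)/3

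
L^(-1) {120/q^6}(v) v^5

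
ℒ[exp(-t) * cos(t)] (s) (s+1)/((s+1)^2+1)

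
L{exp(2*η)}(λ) 1/(λ - 2)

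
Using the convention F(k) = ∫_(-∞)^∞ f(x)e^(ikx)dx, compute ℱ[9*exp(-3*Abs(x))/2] 27/(k^2 + 9)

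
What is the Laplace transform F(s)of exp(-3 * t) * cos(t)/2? (s + 3)/(2 * ((s + 3)^2 + 1))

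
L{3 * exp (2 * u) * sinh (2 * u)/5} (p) 6/ (5 * p * (p - 4))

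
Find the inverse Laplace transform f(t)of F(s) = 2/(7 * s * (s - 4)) exp(2 * t) * sinh(2 * t)/7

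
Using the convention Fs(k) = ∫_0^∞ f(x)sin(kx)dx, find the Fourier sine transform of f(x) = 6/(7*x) 3*pi/7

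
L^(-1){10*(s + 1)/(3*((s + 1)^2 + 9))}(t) 10*exp(-t)*cos(3*t)/3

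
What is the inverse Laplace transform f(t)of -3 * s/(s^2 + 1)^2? -3 * t * sin(t)/2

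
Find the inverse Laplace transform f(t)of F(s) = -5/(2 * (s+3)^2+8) -5 * exp(-3 * t) * sin(2 * t)/4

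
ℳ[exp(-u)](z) gamma(z)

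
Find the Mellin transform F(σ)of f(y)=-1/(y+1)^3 -pi*(σ - 2)*(σ - 1)/(2*sin(pi*σ))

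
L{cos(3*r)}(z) z/(z^2 + 9)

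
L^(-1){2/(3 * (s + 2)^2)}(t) 2 * t * exp(-2 * t)/3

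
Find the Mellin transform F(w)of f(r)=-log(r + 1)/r pi*csc(pi*w)/(w - 1)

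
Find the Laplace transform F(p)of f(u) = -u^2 -2/p^3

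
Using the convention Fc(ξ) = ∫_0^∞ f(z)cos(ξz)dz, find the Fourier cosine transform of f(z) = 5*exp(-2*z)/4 5/(2*(ξ^2 + 4))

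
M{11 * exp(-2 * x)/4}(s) 11 * gamma(s)/(4 * 2^s)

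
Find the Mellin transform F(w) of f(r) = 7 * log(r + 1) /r -7 * pi * csc(pi * w) /(w - 1) 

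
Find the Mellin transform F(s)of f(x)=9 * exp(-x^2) 9 * gamma(s/2)/2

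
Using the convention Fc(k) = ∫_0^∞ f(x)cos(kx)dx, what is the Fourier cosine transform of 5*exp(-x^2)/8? 5*sqrt(pi)*exp(-k^2/4)/16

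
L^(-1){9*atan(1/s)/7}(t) 9*sin(t)/(7*t)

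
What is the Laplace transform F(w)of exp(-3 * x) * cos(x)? (w + 3)/((w + 3)^2 + 1)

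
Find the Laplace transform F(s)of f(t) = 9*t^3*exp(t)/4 27/(2*(s - 1)^4)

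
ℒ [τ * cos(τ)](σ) (σ^2-1)/(σ^2+1)^2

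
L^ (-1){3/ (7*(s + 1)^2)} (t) 3*t*exp (-t)/7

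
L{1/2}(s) 1/(2*s)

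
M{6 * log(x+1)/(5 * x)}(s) -6 * pi * csc(pi * s)/(5 * s - 5)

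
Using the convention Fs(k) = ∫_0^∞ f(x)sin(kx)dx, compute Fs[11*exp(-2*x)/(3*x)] 11*atan(k/2)/3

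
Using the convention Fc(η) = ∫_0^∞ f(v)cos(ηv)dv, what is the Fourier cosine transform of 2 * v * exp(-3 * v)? 2 * (9 - η^2)/(η^2 + 9)^2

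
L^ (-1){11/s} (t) 11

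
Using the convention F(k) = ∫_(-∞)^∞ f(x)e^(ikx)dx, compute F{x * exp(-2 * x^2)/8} sqrt(2) * I * sqrt(pi) * k * exp(-k^2/8)/64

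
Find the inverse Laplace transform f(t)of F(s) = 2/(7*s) 2/7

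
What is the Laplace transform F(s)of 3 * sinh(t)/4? 3/(4 * (s^2 - 1))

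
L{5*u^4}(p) 120/p^5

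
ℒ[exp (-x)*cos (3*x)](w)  (w + 1)/ ( (w + 1)^2 + 9)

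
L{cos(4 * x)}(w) w/(w^2 + 16)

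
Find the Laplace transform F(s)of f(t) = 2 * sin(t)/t 2 * atan(1/s)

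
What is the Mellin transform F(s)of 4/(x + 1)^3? 2*pi*(s - 2)*(s - 1)/sin(pi*s)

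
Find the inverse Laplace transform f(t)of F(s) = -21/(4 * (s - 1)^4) -7 * t^3 * exp(t)/8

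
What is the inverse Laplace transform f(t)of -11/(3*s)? -11/3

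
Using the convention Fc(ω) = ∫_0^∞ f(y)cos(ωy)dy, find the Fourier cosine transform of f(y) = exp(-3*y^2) sqrt(3)*sqrt(pi)*exp(-ω^2/12)/6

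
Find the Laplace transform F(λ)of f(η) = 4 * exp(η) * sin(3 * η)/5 12/(5 * ((λ - 1)^2 + 9))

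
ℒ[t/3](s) 1/(3*s^2)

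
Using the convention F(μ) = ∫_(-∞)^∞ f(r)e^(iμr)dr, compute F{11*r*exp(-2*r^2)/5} 11*sqrt(2)*I*sqrt(pi)*μ*exp(-μ^2/8)/40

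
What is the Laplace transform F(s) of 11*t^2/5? 22/(5*s^3) 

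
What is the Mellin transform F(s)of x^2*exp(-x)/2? gamma(s + 2)/2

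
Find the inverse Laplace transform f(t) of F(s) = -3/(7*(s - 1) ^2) -3*t*exp(t) /7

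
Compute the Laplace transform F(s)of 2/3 2/(3*s)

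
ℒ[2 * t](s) 2/s^2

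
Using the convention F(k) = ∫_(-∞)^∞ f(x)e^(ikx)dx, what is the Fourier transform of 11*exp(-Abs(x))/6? 11/(3*(k^2+1))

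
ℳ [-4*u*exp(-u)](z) -4*gamma(z+1)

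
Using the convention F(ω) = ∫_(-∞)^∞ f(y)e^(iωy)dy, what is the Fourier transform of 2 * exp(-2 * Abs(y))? 8/(ω^2 + 4)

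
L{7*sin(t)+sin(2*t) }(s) 7/(s^2+1)+2/(s^2+4) 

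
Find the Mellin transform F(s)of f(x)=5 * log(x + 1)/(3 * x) -5 * pi * csc(pi * s)/(3 * s - 3)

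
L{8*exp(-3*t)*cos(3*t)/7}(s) 8*(s + 3)/(7*((s + 3)^2 + 9))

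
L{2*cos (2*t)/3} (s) 2*s/ (3*(s^2 + 4))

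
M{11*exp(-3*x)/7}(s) 11*gamma(s)/(7*3^s)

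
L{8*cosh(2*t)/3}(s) 8*s/(3*(s^2 - 4))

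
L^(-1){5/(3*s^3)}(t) 5*t^2/6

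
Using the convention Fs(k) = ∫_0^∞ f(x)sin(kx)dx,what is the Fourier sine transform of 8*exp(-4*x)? 8*k/(k^2 + 16)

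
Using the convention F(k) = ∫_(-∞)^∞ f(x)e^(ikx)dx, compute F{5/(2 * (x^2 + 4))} 5 * pi * exp(-2 * Abs(k))/4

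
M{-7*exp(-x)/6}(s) -7*gamma(s)/6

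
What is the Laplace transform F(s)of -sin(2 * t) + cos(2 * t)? s/(s^2 + 4) - 2/(s^2 + 4)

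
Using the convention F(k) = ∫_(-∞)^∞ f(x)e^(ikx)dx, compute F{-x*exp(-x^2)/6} -I*sqrt(pi)*k*exp(-k^2/4)/12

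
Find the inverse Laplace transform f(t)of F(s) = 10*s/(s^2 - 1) 10*cosh(t)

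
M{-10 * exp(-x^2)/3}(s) -5 * gamma(s/2)/3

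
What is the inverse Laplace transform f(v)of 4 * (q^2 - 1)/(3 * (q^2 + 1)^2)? 4 * v * cos(v)/3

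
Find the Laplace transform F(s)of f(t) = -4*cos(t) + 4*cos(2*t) 4*s/(s^2 + 4) - 4*s/(s^2 + 1)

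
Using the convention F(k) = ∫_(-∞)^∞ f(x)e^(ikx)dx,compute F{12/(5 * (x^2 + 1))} 12 * pi * exp(-Abs(k))/5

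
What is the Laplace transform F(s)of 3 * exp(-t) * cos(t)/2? 3 * (s+1)/(2 * ((s+1)^2+1))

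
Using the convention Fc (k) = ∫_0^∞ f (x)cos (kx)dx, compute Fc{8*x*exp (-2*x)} 8*(4 - k^2)/ (k^2 + 4)^2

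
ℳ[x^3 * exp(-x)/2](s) gamma(s + 3)/2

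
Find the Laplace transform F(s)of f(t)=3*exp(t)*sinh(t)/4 3/(4*s*(s - 2))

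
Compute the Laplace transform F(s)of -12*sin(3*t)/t -12*atan(3/s)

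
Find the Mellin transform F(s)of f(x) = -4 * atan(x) 2 * pi * sec(pi * s/2)/s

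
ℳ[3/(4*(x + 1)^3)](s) 3*pi*(s - 2)*(s - 1)/(8*sin(pi*s))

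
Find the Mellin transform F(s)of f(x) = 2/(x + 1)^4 gamma(s) * gamma(4 - s)/3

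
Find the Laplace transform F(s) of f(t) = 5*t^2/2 5/s^3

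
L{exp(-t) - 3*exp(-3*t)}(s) 1/(s + 1) - 3/(s + 3)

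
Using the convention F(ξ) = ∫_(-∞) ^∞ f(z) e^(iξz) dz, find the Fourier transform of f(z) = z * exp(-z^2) I * sqrt(pi) * ξ * exp(-ξ^2/4) /2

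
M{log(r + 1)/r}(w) -pi*csc(pi*w)/(w - 1)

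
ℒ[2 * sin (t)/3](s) 2/ (3 * (s^2 + 1))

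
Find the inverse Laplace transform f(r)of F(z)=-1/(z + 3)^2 -r*exp(-3*r)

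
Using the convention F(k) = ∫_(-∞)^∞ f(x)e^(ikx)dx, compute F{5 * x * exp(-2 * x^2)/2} 5 * sqrt(2) * I * sqrt(pi) * k * exp(-k^2/8)/16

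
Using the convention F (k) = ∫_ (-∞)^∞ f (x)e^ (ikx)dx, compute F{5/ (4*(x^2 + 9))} 5*pi*exp (-3*Abs (k))/12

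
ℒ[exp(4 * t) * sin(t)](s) 1/((s - 4)^2 + 1)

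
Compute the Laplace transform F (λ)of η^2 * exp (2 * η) 2/ (λ - 2)^3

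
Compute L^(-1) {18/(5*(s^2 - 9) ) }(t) 6*sinh(3*t) /5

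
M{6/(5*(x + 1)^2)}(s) -6*pi*(s - 1)/(5*sin(pi*s))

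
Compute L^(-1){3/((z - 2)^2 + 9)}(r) exp(2*r)*sin(3*r)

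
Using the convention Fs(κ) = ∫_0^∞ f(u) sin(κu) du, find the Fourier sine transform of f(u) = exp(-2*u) κ/(κ^2 + 4) 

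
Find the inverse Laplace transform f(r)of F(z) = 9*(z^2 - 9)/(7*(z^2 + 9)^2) 9*r*cos(3*r)/7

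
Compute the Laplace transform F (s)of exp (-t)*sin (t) 1/ ( (s + 1)^2 + 1)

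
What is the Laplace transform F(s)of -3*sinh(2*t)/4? -3/(2*s^2 - 8)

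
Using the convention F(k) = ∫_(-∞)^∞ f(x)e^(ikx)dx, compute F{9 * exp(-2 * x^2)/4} 9 * sqrt(2) * sqrt(pi) * exp(-k^2/8)/8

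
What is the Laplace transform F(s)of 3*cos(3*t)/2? 3*s/(2*(s^2+9))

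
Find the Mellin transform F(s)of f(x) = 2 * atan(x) -pi * sec(pi * s/2)/s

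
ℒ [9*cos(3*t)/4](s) 9*s/(4*(s^2 + 9))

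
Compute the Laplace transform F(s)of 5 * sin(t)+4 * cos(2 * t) 5/(s^2+1)+4 * s/(s^2+4)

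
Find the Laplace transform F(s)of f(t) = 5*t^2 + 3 3/s + 10/s^3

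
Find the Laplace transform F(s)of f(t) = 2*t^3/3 4/s^4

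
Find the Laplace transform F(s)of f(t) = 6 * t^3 36/s^4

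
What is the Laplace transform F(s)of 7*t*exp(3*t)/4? 7/(4*(s - 3)^2)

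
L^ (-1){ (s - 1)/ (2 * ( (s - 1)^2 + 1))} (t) exp (t) * cos (t)/2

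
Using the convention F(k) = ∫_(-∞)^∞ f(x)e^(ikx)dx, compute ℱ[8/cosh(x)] 8 * pi/cosh(pi * k/2)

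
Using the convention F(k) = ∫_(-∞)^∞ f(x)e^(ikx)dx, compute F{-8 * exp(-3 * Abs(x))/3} -16/(k^2 + 9)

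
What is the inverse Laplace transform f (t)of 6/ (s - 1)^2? 6 * t * exp (t)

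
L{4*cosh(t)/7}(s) 4*s/(7*(s^2 - 1))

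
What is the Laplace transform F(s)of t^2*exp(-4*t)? 2/(s+4)^3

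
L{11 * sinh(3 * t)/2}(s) 33/(2 * (s^2 - 9))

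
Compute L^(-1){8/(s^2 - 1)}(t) 8*sinh(t)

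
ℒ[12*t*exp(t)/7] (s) 12/(7*(s - 1)^2)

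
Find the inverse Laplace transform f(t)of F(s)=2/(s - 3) 2*exp(3*t)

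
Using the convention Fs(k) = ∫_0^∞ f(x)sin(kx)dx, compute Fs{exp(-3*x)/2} k/(2*(k^2 + 9))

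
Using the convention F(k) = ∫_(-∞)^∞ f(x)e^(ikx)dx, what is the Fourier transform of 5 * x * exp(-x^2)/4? 5 * I * sqrt(pi) * k * exp(-k^2/4)/8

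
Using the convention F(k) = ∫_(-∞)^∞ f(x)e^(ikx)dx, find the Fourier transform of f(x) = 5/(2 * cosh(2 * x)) 5 * pi/(4 * cosh(pi * k/4))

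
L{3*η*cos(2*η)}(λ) 3*(λ^2-4)/(λ^2 + 4)^2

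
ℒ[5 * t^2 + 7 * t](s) 7/s^2 + 10/s^3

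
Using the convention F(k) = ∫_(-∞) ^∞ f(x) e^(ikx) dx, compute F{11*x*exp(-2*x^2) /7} 11*sqrt(2)*I*sqrt(pi)*k*exp(-k^2/8) /56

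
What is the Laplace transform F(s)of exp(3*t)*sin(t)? 1/((s - 3)^2 + 1)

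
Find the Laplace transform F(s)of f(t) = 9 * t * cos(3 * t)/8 9 * (s^2 - 9)/(8 * (s^2 + 9)^2)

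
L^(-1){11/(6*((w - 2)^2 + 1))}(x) 11*exp(2*x)*sin(x)/6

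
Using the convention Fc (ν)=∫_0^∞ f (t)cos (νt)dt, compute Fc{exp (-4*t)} 4/ (ν^2 + 16)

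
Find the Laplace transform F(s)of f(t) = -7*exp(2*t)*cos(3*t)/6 7*(2 - s)/(6*((s - 2)^2 + 9))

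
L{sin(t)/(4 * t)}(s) atan(1/s)/4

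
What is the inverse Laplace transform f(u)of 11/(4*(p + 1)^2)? 11*u*exp(-u)/4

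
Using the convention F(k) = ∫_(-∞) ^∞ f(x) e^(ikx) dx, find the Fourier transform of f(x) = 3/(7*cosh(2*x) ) 3*pi/(14*cosh(pi*k/4) ) 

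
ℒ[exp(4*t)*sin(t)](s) 1/((s - 4) ^2+1) 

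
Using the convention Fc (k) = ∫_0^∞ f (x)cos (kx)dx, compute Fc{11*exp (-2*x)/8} 11/ (4*(k^2 + 4))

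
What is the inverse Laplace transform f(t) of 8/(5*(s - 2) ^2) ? 8*t*exp(2*t) /5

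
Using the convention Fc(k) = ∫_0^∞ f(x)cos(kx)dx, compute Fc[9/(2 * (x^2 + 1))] 9 * pi * exp(-k)/4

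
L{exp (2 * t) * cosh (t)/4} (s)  (s - 2)/ (4 * ( (s - 2)^2 - 1))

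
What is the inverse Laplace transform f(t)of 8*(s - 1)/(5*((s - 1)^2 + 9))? 8*exp(t)*cos(3*t)/5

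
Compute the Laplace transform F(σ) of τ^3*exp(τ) 6/(σ - 1) ^4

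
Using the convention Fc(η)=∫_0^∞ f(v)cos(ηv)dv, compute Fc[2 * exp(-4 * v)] 8/(η^2 + 16)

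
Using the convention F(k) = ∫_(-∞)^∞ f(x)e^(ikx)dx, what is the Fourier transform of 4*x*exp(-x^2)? 2*I*sqrt(pi)*k*exp(-k^2/4)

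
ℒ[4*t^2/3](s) 8/(3*s^3)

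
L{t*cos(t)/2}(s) (s^2 - 1)/(2*(s^2 + 1)^2)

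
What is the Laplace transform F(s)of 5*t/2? 5/(2*s^2)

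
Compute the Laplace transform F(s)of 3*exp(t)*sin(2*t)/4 3/(2*((s - 1)^2+4))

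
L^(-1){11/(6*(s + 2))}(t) 11*exp(-2*t)/6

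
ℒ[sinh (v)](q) 1/ (q^2-1) 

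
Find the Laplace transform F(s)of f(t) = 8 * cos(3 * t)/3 8 * s/(3 * (s^2 + 9))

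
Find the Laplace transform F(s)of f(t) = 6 6/s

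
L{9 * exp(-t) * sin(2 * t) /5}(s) 18/(5 * ((s + 1) ^2 + 4) ) 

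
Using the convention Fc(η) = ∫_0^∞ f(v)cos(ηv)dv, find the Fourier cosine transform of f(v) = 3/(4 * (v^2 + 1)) 3 * pi * exp(-η)/8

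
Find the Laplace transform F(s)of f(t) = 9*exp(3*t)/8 9/(8*(s - 3))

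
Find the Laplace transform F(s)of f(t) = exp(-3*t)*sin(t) 1/((s+3)^2+1)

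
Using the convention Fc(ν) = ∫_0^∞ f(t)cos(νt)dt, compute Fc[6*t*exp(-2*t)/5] 6*(4 - ν^2)/(5*(ν^2 + 4)^2)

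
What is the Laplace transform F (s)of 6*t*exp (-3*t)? 6/ (s + 3)^2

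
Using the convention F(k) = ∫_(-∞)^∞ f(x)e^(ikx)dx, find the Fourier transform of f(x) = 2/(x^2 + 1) 2*pi*exp(-Abs(k))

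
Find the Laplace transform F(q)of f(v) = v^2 2/q^3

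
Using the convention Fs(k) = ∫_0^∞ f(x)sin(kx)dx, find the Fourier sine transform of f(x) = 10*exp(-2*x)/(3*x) 10*atan(k/2)/3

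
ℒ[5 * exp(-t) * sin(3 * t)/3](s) 5/((s+1)^2+9)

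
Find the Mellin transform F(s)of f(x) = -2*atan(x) pi*sec(pi*s/2)/s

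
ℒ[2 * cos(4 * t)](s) 2 * s/(s^2 + 16)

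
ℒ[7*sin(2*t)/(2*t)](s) 7*atan(2/s)/2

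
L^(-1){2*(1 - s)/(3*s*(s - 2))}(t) -2*exp(t)*cosh(t)/3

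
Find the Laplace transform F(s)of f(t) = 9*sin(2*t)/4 9/(2*(s^2 + 4))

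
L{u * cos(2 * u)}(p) (p^2 - 4)/(p^2+4)^2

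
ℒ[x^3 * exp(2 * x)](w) 6/(w - 2) ^4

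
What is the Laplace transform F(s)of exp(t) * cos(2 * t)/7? (s - 1)/(7 * ((s - 1)^2 + 4))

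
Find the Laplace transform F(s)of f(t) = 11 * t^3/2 33/s^4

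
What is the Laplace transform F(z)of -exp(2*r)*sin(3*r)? -3/((z - 2)^2 + 9)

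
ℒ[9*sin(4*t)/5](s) 36/(5*(s^2 + 16))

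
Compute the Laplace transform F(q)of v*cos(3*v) (q^2 - 9)/(q^2 + 9)^2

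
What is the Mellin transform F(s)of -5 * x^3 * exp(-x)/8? -5 * gamma(s+3)/8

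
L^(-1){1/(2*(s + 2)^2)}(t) t*exp(-2*t)/2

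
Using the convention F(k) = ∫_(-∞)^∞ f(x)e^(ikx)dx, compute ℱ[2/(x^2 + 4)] pi*exp(-2*Abs(k))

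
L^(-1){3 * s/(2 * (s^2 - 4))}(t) 3 * cosh(2 * t)/2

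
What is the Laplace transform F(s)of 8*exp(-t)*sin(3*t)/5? 24/(5*((s + 1)^2 + 9))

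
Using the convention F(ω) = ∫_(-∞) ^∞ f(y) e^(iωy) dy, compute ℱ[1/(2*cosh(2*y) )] pi/(4*cosh(pi*ω/4) ) 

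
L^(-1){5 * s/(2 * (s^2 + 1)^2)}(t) 5 * t * sin(t)/4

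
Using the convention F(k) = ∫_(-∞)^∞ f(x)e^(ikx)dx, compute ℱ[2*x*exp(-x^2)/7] I*sqrt(pi)*k*exp(-k^2/4)/7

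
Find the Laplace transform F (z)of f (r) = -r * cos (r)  (1 - z^2)/ (z^2 + 1)^2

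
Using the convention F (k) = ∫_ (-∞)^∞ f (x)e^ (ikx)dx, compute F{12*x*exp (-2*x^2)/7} 3*sqrt (2)*I*sqrt (pi)*k*exp (-k^2/8)/14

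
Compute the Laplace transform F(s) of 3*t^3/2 9/s^4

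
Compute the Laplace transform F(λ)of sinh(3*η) 3/(λ^2-9)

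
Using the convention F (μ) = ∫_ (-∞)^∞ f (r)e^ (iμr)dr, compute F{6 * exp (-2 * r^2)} 3 * sqrt (2) * sqrt (pi) * exp (-μ^2/8)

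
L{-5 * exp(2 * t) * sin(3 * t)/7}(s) -15/(7 * (s - 2)^2 + 63)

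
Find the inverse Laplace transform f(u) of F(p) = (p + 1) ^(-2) u*exp(-u) 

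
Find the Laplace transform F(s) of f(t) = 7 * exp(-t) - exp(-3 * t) 7/(s + 1) - 1/(s + 3) 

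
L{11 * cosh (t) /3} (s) 11 * s/ (3 * (s^2-1) ) 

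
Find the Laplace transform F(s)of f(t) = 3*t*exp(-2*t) 3/(s + 2)^2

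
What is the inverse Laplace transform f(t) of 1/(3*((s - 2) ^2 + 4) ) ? exp(2*t)*sin(2*t) /6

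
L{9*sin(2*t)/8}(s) 9/(4*(s^2+4))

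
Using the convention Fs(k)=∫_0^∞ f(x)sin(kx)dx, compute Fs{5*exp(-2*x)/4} 5*k/(4*(k^2 + 4))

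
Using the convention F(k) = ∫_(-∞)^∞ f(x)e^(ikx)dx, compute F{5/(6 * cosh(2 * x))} 5 * pi/(12 * cosh(pi * k/4))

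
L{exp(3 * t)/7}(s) 1/(7 * (s - 3))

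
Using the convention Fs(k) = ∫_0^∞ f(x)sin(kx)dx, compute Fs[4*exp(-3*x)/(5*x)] 4*atan(k/3)/5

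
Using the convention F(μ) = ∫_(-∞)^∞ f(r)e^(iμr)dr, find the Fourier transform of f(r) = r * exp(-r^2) I * sqrt(pi) * μ * exp(-μ^2/4)/2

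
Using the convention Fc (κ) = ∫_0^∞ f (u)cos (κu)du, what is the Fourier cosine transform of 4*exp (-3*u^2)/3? 2*sqrt (3)*sqrt (pi)*exp (-κ^2/12)/9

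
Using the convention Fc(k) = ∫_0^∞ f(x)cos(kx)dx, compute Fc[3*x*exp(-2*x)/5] 3*(4 - k^2)/(5*(k^2+4)^2)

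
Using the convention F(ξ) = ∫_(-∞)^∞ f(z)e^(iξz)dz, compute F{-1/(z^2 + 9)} -pi*exp(-3*Abs(ξ))/3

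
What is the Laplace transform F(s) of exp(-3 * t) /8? 1/(8 * (s + 3) ) 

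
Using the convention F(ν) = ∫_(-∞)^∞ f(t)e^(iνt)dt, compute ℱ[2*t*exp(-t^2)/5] I*sqrt(pi)*ν*exp(-ν^2/4)/5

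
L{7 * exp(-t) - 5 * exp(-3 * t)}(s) 7/(s + 1) - 5/(s + 3)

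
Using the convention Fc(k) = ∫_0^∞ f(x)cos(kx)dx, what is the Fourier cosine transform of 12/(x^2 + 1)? 6 * pi * exp(-k)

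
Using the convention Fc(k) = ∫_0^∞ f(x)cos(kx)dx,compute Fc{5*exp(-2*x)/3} 10/(3*(k^2+4))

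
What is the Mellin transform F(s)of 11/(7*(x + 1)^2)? -11*pi*(s - 1)/(7*sin(pi*s))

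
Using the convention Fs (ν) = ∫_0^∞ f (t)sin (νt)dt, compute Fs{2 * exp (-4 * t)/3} 2 * ν/ (3 * (ν^2 + 16))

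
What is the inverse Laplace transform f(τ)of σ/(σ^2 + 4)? cos(2*τ)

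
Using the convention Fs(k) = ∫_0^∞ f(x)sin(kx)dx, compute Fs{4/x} 2 * pi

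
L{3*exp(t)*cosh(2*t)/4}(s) 3*(s - 1)/(4*((s - 1)^2 - 4))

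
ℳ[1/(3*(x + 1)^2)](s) (-pi*s + pi)/(3*sin(pi*s))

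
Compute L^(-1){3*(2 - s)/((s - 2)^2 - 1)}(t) -3*exp(2*t)*cosh(t)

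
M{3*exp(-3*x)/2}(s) 3^(1 - s)*gamma(s)/2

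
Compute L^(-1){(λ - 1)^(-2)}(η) η*exp(η)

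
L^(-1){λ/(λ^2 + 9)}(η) cos(3 * η)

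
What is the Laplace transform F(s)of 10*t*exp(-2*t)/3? 10/(3*(s + 2)^2)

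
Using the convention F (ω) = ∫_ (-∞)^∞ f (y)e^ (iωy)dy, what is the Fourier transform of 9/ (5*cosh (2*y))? 9*pi/ (10*cosh (pi*ω/4))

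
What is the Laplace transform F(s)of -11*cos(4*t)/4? -11*s/(4*s^2 + 64)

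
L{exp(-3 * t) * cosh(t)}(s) (s + 3)/((s + 3)^2 - 1)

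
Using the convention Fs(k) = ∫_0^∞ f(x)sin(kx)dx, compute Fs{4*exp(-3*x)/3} 4*k/(3*(k^2 + 9))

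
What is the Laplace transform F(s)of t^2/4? 1/(2 * s^3)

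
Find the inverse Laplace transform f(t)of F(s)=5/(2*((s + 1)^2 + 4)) 5*exp(-t)*sin(2*t)/4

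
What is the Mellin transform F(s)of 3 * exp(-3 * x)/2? 3^(1 - s) * gamma(s)/2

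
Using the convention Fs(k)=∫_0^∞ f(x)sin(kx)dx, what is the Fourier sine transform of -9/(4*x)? -9*pi/8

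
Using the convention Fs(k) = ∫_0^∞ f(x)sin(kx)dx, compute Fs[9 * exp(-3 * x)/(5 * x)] 9 * atan(k/3)/5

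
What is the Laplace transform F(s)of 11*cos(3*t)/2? 11*s/(2*(s^2 + 9))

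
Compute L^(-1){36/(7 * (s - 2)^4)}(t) 6 * t^3 * exp(2 * t)/7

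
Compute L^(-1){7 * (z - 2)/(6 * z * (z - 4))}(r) 7 * exp(2 * r) * cosh(2 * r)/6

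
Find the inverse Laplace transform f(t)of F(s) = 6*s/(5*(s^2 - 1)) 6*cosh(t)/5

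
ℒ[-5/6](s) -5/ (6*s)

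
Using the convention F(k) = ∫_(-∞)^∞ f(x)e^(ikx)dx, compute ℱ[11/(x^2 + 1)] 11 * pi * exp(-Abs(k))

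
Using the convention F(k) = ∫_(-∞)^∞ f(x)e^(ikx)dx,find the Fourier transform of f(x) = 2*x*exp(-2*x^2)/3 sqrt(2)*I*sqrt(pi)*k*exp(-k^2/8)/12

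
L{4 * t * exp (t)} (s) 4/ (s - 1)^2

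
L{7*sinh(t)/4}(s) 7/(4*(s^2 - 1))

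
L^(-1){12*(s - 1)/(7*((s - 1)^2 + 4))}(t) 12*exp(t)*cos(2*t)/7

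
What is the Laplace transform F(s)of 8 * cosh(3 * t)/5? 8 * s/(5 * (s^2 - 9))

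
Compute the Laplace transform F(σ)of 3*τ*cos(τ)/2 3*(σ^2 - 1)/(2*(σ^2 + 1)^2)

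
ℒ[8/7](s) 8/(7 * s)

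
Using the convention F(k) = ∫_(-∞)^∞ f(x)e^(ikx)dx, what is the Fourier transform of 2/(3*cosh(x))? 2*pi/(3*cosh(pi*k/2))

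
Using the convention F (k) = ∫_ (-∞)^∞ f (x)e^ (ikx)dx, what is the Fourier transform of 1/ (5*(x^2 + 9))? pi*exp (-3*Abs (k))/15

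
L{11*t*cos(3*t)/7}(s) 11*(s^2 - 9)/(7*(s^2 + 9)^2)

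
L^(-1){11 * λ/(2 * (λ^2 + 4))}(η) 11 * cos(2 * η)/2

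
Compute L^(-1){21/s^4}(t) 7*t^3/2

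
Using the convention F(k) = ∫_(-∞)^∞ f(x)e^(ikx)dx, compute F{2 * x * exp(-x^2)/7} I * sqrt(pi) * k * exp(-k^2/4)/7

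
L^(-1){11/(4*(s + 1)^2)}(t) 11*t*exp(-t)/4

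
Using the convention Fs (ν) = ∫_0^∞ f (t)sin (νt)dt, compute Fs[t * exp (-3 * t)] 6 * ν/ (ν^2 + 9)^2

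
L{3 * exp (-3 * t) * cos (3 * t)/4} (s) 3 * (s+3)/ (4 * ( (s+3)^2+9))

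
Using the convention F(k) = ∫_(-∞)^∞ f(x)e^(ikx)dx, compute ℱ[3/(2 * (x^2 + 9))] pi * exp(-3 * Abs(k))/2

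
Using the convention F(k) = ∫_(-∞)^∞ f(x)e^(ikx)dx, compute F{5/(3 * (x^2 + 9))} 5 * pi * exp(-3 * Abs(k))/9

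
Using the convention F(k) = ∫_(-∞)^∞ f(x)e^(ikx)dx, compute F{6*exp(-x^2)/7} 6*sqrt(pi)*exp(-k^2/4)/7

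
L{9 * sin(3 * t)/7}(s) 27/(7 * (s^2+9))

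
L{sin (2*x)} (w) 2/ (w^2 + 4)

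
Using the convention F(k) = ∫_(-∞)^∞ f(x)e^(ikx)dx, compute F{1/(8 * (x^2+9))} pi * exp(-3 * Abs(k))/24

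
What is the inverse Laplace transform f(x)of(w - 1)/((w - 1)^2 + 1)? exp(x)*cos(x)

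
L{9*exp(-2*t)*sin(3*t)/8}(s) 27/(8*((s+2)^2+9))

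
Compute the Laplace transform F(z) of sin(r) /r atan(1/z) 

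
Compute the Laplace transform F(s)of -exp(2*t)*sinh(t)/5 -1/(5*(s - 2)^2-5)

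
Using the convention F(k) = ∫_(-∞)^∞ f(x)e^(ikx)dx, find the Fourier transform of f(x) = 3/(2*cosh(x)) 3*pi/(2*cosh(pi*k/2))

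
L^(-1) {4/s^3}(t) 2 * t^2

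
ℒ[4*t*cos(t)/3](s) 4*(s^2 - 1)/(3*(s^2+1)^2)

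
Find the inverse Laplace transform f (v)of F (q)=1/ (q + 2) exp (-2*v)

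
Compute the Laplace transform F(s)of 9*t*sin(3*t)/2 27*s/(s^2 + 9)^2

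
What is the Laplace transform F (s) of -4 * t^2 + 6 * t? 6/s^2 - 8/s^3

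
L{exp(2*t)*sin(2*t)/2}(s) 1/((s - 2)^2 + 4)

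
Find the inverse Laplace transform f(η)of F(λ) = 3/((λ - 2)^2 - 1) 3 * exp(2 * η) * sinh(η)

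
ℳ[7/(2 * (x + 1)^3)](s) 7 * pi * (s - 2) * (s - 1)/(4 * sin(pi * s))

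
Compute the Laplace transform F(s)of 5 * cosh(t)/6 5 * s/(6 * (s^2 - 1))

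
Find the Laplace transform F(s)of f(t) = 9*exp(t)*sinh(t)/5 9/(5*s*(s - 2))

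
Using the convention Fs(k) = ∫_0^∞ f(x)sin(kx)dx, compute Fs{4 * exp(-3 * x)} 4 * k/(k^2+9)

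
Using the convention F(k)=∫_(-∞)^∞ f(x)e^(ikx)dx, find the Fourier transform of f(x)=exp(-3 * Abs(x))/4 3/(2 * (k^2 + 9))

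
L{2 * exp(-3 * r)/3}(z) 2/(3 * (z + 3))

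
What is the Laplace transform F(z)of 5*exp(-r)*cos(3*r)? 5*(z + 1)/((z + 1)^2 + 9)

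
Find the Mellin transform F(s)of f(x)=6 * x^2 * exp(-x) 6 * gamma(s + 2)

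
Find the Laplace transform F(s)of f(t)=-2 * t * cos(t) 2 * (1 - s^2)/(s^2 + 1)^2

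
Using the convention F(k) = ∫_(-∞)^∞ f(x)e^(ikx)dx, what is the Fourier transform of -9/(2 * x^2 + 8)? -9 * pi * exp(-2 * Abs(k))/4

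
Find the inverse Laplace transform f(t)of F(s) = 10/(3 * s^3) 5 * t^2/3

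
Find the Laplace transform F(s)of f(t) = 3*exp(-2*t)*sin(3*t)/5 9/(5*((s + 2)^2 + 9))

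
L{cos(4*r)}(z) z/(z^2 + 16)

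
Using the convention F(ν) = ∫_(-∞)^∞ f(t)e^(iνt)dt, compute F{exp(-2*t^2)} sqrt(2)*sqrt(pi)*exp(-ν^2/8)/2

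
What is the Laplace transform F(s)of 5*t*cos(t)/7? 5*(s^2 - 1)/(7*(s^2 + 1)^2)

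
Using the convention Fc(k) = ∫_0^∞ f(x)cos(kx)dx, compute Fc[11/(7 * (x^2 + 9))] 11 * pi * exp(-3 * k)/42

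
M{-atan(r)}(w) pi * sec(pi * w/2)/(2 * w)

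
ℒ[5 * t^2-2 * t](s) 10/s^3-2/s^2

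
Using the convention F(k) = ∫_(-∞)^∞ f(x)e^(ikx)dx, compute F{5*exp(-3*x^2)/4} 5*sqrt(3)*sqrt(pi)*exp(-k^2/12)/12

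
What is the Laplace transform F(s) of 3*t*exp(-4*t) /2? 3/(2*(s + 4) ^2) 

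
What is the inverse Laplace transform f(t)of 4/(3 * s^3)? 2 * t^2/3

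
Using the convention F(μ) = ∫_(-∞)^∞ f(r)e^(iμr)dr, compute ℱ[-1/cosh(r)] -pi/cosh(pi*μ/2)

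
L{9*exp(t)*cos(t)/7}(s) 9*(s - 1)/(7*((s - 1)^2+1))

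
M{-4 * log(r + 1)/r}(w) 4 * pi * csc(pi * w)/(w - 1)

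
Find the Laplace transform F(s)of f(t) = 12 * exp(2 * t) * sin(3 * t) 36/((s - 2)^2 + 9)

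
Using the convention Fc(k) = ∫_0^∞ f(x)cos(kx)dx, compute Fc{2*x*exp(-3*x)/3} 2*(9 - k^2)/(3*(k^2 + 9)^2)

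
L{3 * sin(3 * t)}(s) 9/(s^2+9)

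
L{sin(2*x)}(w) 2/(w^2+4)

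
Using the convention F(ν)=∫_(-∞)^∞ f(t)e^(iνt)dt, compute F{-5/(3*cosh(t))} -5*pi/(3*cosh(pi*ν/2))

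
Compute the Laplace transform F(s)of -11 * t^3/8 -33/(4 * s^4)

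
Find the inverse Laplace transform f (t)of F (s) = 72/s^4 12*t^3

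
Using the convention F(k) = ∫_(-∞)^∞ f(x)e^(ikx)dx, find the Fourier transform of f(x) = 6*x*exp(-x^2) 3*I*sqrt(pi)*k*exp(-k^2/4)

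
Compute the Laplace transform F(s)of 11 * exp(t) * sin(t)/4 11/(4 * ((s - 1)^2 + 1))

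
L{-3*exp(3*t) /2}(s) -3/(2*s - 6) 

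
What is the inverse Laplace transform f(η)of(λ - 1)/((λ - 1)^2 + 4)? exp(η)*cos(2*η)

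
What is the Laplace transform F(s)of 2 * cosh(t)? 2 * s/(s^2 - 1)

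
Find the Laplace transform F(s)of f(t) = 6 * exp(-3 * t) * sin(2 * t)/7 12/(7 * ((s+3)^2+4))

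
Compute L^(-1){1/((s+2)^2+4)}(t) exp(-2 * t) * sin(2 * t)/2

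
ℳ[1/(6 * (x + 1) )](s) pi * csc(pi * s) /6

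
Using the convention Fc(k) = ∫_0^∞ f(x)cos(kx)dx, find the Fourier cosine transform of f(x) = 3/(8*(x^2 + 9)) pi*exp(-3*k)/16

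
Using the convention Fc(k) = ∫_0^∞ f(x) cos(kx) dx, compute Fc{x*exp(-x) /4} (1 - k^2) /(4*(k^2 + 1) ^2) 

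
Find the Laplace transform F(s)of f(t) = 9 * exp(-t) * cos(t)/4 9 * (s + 1)/(4 * ((s + 1)^2 + 1))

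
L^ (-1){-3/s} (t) -3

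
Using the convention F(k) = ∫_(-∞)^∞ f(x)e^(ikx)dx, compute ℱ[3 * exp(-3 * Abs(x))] 18/(k^2 + 9)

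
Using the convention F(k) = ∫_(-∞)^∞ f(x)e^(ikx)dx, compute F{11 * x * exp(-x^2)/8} 11 * I * sqrt(pi) * k * exp(-k^2/4)/16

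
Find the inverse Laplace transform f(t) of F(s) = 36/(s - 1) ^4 6*t^3*exp(t) 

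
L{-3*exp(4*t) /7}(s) -3/(7*s - 28) 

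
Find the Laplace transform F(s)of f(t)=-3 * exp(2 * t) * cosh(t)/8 3 * (2 - s)/(8 * ((s - 2)^2 - 1))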